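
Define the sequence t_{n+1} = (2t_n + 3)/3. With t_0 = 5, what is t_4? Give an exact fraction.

t_1 = (2·5 + 3)/3 = 13/3.
t_2 = (2·(13/3) + 3)/3 = 35/9.
t_3 = (2·(35/9) + 3)/3 = 97/27.
t_4 = (2·(97/27) + 3)/3 = 275/81.

275/81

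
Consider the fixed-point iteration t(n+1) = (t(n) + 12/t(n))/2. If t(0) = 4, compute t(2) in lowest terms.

t(1) = (4 + 12/4)/2 = 7/2.
t(2) = (7/2 + 12/(7/2))/2 = 97/28.

97/28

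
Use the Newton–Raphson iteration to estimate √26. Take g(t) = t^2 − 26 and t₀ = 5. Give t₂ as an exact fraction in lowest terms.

g'(t) = 2t.
g(5) = −1, g'(5) = 10, so t₁ = 5 − (−1)/10 = 51/10.
g(51/10) = 1/100, g'(51/10) = 51/5, so t₂ = (51/10) − (1/100)/(51/5) = 5201/1020.

5201/1020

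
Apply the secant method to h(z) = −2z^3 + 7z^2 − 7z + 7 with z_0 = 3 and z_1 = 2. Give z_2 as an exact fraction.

5/2

h(3) = −5, h(2) = 5. z_2 = 2 − 5·(2 − 3)/(5 − (−5)) = 5/2.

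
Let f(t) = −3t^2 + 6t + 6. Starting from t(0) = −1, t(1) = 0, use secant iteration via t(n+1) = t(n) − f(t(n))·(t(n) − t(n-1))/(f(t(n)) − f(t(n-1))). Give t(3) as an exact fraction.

−3/4

f(−1) = −3, f(0) = 6. t(2) = 0 − 6·(0 − (−1))/(6 − (−3)) = −2/3.
f(0) = 6, f(−2/3) = 2/3. t(3) = (−2/3) − (2/3)·((−2/3) − 0)/((2/3) − 6) = −3/4.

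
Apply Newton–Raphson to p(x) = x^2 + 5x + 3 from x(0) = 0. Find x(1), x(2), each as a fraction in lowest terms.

x(1) = −3/5, x(2) = −66/95

p'(x) = 2x + 5.
p(0) = 3, p'(0) = 5, so x(1) = 0 − 3/5 = −3/5.
p(−3/5) = 9/25, p'(−3/5) = 19/5, so x(2) = (−3/5) − (9/25)/(19/5) = −66/95.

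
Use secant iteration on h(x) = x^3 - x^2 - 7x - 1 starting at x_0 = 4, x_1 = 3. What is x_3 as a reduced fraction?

h(4) = 19, h(3) = -4. x_2 = 3 - (-4)·(3 - 4)/((-4) - 19) = 73/23.
h(3) = -4, h(73/23) = -16036/12167. x_3 = (73/23) - (-16036/12167)·((73/23) - 3)/((-16036/12167) - (-4)) = 13295/4079.

13295/4079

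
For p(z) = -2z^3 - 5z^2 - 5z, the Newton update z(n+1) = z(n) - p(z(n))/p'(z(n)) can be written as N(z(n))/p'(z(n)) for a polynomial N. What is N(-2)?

12

p'(z) = -6z^2 - 10z - 5.
N(z) = z·p'(z) - p(z) = z·(-6z^2 - 10z - 5) - (-2z^3 - 5z^2 - 5z) = -4z^3 - 5z^2.
N(-2) = 12.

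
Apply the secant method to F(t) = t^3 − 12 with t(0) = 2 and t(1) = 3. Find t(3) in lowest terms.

5602/2469

F(2) = −4, F(3) = 15. t(2) = 3 − 15·(3 − 2)/(15 − (−4)) = 42/19.
F(3) = 15, F(42/19) = −8220/6859. t(3) = (42/19) − (−8220/6859)·((42/19) − 3)/((−8220/6859) − 15) = 5602/2469.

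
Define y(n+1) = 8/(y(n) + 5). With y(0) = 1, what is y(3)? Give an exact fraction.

y(1) = 8/(1 + 5) = 4/3.
y(2) = 8/(4/3 + 5) = 24/19.
y(3) = 8/(24/19 + 5) = 152/119.

152/119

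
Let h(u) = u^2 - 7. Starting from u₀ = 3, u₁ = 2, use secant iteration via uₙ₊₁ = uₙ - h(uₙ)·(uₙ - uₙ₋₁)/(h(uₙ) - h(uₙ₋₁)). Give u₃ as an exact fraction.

h(3) = 2, h(2) = -3. u₂ = 2 - (-3)·(2 - 3)/((-3) - 2) = 13/5.
h(2) = -3, h(13/5) = -6/25. u₃ = (13/5) - (-6/25)·((13/5) - 2)/((-6/25) - (-3)) = 61/23.

61/23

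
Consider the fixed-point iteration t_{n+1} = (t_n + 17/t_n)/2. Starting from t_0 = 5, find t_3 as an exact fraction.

t_1 = (5 + 17/5)/2 = 21/5.
t_2 = (21/5 + 17/(21/5))/2 = 433/105.
t_3 = (433/105 + 17/(433/105))/2 = 187457/45465.

187457/45465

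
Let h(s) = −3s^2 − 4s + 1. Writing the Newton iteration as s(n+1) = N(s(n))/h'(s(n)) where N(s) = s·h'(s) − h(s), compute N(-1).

h'(s) = −6s − 4.
N(s) = s·h'(s) − h(s) = s·(−6s − 4) − (−3s^2 − 4s + 1) = −3s^2 − 1.
N(-1) = −4.

−4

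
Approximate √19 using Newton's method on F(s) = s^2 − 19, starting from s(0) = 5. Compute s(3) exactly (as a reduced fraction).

F'(s) = 2s.
F(5) = 6, F'(5) = 10, so s(1) = 5 − 6/10 = 22/5.
F(22/5) = 9/25, F'(22/5) = 44/5, so s(2) = (22/5) − (9/25)/(44/5) = 959/220.
F(959/220) = 81/48400, F'(959/220) = 959/110, so s(3) = (959/220) − (81/48400)/(959/110) = 1839281/421960.

1839281/421960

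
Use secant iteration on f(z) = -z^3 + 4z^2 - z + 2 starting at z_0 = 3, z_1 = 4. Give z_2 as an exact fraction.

19/5

f(3) = 8, f(4) = -2. z_2 = 4 - (-2)·(4 - 3)/((-2) - 8) = 19/5.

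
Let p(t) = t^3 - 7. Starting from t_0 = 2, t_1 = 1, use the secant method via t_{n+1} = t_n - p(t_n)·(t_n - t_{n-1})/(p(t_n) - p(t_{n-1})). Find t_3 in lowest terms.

p(2) = 1, p(1) = -6. t_2 = 1 - (-6)·(1 - 2)/((-6) - 1) = 13/7.
p(1) = -6, p(13/7) = -204/343. t_3 = (13/7) - (-204/343)·((13/7) - 1)/((-204/343) - (-6)) = 201/103.

201/103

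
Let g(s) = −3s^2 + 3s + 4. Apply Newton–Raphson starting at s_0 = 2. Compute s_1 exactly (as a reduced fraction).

16/9

g'(s) = −6s + 3.
g(2) = −2, g'(2) = −9, so s_1 = 2 − (−2)/(−9) = 16/9.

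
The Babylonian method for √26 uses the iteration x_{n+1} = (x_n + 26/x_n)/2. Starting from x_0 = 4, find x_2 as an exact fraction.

857/168

x_1 = (4 + 26/4)/2 = 21/4.
x_2 = (21/4 + 26/(21/4))/2 = 857/168.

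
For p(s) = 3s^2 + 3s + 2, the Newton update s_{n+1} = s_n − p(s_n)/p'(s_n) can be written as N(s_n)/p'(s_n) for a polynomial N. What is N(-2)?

p'(s) = 6s + 3.
N(s) = s·p'(s) − p(s) = s·(6s + 3) − (3s^2 + 3s + 2) = 3s^2 − 2.
N(-2) = 10.

10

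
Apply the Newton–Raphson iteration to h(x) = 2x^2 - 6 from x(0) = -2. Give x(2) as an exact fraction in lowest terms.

h'(x) = 4x.
h(-2) = 2, h'(-2) = -8, so x(1) = (-2) - 2/(-8) = -7/4.
h(-7/4) = 1/8, h'(-7/4) = -7, so x(2) = (-7/4) - (1/8)/(-7) = -97/56.

-97/56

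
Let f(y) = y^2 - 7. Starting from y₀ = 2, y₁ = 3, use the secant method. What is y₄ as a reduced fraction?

971/367

f(2) = -3, f(3) = 2. y₂ = 3 - 2·(3 - 2)/(2 - (-3)) = 13/5.
f(3) = 2, f(13/5) = -6/25. y₃ = (13/5) - (-6/25)·((13/5) - 3)/((-6/25) - 2) = 37/14.
f(13/5) = -6/25, f(37/14) = -3/196. y₄ = (37/14) - (-3/196)·((37/14) - (13/5))/((-3/196) - (-6/25)) = 971/367.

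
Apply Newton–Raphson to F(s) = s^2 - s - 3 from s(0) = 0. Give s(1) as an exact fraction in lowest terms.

-3

F'(s) = 2s - 1.
F(0) = -3, F'(0) = -1, so s(1) = 0 - (-3)/(-1) = -3.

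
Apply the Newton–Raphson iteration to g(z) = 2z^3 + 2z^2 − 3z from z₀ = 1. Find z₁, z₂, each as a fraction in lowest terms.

z₁ = 6/7, z₂ = 456/553

g'(z) = 6z^2 + 4z − 3.
g(1) = 1, g'(1) = 7, so z₁ = 1 − 1/7 = 6/7.
g(6/7) = 54/343, g'(6/7) = 237/49, so z₂ = (6/7) − (54/343)/(237/49) = 456/553.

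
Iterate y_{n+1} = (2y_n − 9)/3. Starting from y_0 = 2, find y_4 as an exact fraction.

y_1 = (2·2 − 9)/3 = −5/3.
y_2 = (2·(−5/3) − 9)/3 = −37/9.
y_3 = (2·(−37/9) − 9)/3 = −155/27.
y_4 = (2·(−155/27) − 9)/3 = −553/81.

−553/81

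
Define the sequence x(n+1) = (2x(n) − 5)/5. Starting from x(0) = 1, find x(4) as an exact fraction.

−999/625

x(1) = (2·1 − 5)/5 = −3/5.
x(2) = (2·(−3/5) − 5)/5 = −31/25.
x(3) = (2·(−31/25) − 5)/5 = −187/125.
x(4) = (2·(−187/125) − 5)/5 = −999/625.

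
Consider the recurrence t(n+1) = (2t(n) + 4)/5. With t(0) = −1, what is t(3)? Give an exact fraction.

148/125

t(1) = (2·(−1) + 4)/5 = 2/5.
t(2) = (2·(2/5) + 4)/5 = 24/25.
t(3) = (2·(24/25) + 4)/5 = 148/125.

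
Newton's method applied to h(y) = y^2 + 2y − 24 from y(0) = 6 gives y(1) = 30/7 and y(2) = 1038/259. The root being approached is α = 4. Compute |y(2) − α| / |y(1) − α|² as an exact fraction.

7/74

y(1) − α = 30/7 − 4 = 2/7, so |y(1) − α| = 2/7.
y(2) − α = 1038/259 − 4 = 2/259, so |y(2) − α| = 2/259.
|y(1) − α|² = 4/49.
Ratio = (2/259) / (4/49) = 7/74.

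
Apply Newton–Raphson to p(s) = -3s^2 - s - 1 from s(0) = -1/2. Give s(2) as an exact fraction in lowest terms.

-61/112

p'(s) = -6s - 1.
p(-1/2) = -5/4, p'(-1/2) = 2, so s(1) = (-1/2) - (-5/4)/2 = 1/8.
p(1/8) = -75/64, p'(1/8) = -7/4, so s(2) = (1/8) - (-75/64)/(-7/4) = -61/112.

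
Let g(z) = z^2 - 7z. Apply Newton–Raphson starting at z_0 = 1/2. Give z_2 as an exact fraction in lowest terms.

g'(z) = 2z - 7.
g(1/2) = -13/4, g'(1/2) = -6, so z_1 = (1/2) - (-13/4)/(-6) = -1/24.
g(-1/24) = 169/576, g'(-1/24) = -85/12, so z_2 = (-1/24) - (169/576)/(-85/12) = -1/4080.

-1/4080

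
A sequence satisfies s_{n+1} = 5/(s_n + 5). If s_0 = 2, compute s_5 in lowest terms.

s_1 = 5/(2 + 5) = 5/7.
s_2 = 5/(5/7 + 5) = 7/8.
s_3 = 5/(7/8 + 5) = 40/47.
s_4 = 5/(40/47 + 5) = 47/55.
s_5 = 5/(47/55 + 5) = 275/322.

275/322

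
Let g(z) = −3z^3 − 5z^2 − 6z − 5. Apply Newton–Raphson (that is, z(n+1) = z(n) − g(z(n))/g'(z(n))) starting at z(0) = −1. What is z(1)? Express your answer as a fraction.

g'(z) = −9z^2 − 10z − 6.
g(−1) = −1, g'(−1) = −5, so z(1) = (−1) − (−1)/(−5) = −6/5.

−6/5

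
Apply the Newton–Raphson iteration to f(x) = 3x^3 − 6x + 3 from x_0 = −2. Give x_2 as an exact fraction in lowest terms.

−5413/3335

f'(x) = 9x^2 − 6.
f(−2) = −9, f'(−2) = 30, so x_1 = (−2) − (−9)/30 = −17/10.
f(−17/10) = −1539/1000, f'(−17/10) = 2001/100, so x_2 = (−17/10) − (−1539/1000)/(2001/100) = −5413/3335.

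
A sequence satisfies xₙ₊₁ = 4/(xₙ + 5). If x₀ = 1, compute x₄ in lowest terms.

x₁ = 4/(1 + 5) = 2/3.
x₂ = 4/(2/3 + 5) = 12/17.
x₃ = 4/(12/17 + 5) = 68/97.
x₄ = 4/(68/97 + 5) = 388/553.

388/553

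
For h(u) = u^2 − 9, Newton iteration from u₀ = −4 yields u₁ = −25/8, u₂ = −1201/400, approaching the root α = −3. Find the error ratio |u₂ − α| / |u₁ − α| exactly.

1/50

u₁ − α = −25/8 − (−3) = −25/8 + 3 = −1/8, so |u₁ − α| = 1/8.
u₂ − α = −1201/400 − (−3) = −1201/400 + 3 = −1/400, so |u₂ − α| = 1/400.
Ratio = (1/400) / (1/8) = 1/50.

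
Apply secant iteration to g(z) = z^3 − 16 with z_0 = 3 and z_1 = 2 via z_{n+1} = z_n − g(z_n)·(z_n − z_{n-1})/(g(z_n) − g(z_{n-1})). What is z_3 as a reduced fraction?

3376/1327

g(3) = 11, g(2) = −8. z_2 = 2 − (−8)·(2 − 3)/((−8) − 11) = 46/19.
g(2) = −8, g(46/19) = −12408/6859. z_3 = (46/19) − (−12408/6859)·((46/19) − 2)/((−12408/6859) − (−8)) = 3376/1327.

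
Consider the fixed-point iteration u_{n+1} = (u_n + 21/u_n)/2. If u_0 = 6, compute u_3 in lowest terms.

970993/211888

u_1 = (6 + 21/6)/2 = 19/4.
u_2 = (19/4 + 21/(19/4))/2 = 697/152.
u_3 = (697/152 + 21/(697/152))/2 = 970993/211888.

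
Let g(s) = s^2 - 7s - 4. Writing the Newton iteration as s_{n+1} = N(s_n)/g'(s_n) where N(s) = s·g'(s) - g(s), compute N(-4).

g'(s) = 2s - 7.
N(s) = s·g'(s) - g(s) = s·(2s - 7) - (s^2 - 7s - 4) = s^2 + 4.
N(-4) = 20.

20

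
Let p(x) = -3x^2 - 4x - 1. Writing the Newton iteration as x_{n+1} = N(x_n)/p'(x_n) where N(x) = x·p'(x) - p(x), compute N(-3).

-26

p'(x) = -6x - 4.
N(x) = x·p'(x) - p(x) = x·(-6x - 4) - (-3x^2 - 4x - 1) = -3x^2 + 1.
N(-3) = -26.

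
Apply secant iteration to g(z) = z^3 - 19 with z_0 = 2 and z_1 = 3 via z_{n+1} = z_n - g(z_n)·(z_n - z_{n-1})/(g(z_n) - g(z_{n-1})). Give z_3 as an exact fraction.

g(2) = -11, g(3) = 8. z_2 = 3 - 8·(3 - 2)/(8 - (-11)) = 49/19.
g(3) = 8, g(49/19) = -12672/6859. z_3 = (49/19) - (-12672/6859)·((49/19) - 3)/((-12672/6859) - 8) = 22441/8443.

22441/8443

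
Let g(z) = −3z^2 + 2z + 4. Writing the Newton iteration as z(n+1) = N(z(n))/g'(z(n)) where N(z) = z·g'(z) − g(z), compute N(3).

−31

g'(z) = −6z + 2.
N(z) = z·g'(z) − g(z) = z·(−6z + 2) − (−3z^2 + 2z + 4) = −3z^2 − 4.
N(3) = −31.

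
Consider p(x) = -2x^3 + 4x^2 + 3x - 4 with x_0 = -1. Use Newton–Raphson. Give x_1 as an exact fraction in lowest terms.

-12/11

p'(x) = -6x^2 + 8x + 3.
p(-1) = -1, p'(-1) = -11, so x_1 = (-1) - (-1)/(-11) = -12/11.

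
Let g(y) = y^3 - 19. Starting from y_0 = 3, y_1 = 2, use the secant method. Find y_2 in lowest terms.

g(3) = 8, g(2) = -11. y_2 = 2 - (-11)·(2 - 3)/((-11) - 8) = 49/19.

49/19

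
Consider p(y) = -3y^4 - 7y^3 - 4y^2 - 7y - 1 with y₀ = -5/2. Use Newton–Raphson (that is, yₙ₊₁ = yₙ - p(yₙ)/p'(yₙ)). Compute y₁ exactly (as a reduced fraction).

p'(y) = -12y^3 - 21y^2 - 8y - 7.
p(-5/2) = -261/16, p'(-5/2) = 277/4, so y₁ = (-5/2) - (-261/16)/(277/4) = -2509/1108.

-2509/1108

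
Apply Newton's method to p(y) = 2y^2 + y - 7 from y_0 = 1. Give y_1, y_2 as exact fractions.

y_1 = 9/5, y_2 = 337/205

p'(y) = 4y + 1.
p(1) = -4, p'(1) = 5, so y_1 = 1 - (-4)/5 = 9/5.
p(9/5) = 32/25, p'(9/5) = 41/5, so y_2 = (9/5) - (32/25)/(41/5) = 337/205.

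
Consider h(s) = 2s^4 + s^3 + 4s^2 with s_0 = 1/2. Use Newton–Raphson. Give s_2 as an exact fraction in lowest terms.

69381/461702

h'(s) = 8s^3 + 3s^2 + 8s.
h(1/2) = 5/4, h'(1/2) = 23/4, so s_1 = (1/2) - (5/4)/(23/4) = 13/46.
h(13/46) = 198575/559682, h'(13/46) = 130481/48668, so s_2 = (13/46) - (198575/559682)/(130481/48668) = 69381/461702.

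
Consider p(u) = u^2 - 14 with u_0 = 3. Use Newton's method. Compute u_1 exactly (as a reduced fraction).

23/6

p'(u) = 2u.
p(3) = -5, p'(3) = 6, so u_1 = 3 - (-5)/6 = 23/6.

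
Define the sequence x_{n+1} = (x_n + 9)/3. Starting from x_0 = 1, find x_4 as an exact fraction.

361/81

x_1 = (1 + 9)/3 = 10/3.
x_2 = ((10/3) + 9)/3 = 37/9.
x_3 = ((37/9) + 9)/3 = 118/27.
x_4 = ((118/27) + 9)/3 = 361/81.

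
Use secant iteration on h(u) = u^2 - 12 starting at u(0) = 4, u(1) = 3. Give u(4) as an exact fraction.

h(4) = 4, h(3) = -3. u(2) = 3 - (-3)·(3 - 4)/((-3) - 4) = 24/7.
h(3) = -3, h(24/7) = -12/49. u(3) = (24/7) - (-12/49)·((24/7) - 3)/((-12/49) - (-3)) = 52/15.
h(24/7) = -12/49, h(52/15) = 4/225. u(4) = (52/15) - (4/225)·((52/15) - (24/7))/((4/225) - (-12/49)) = 627/181.

627/181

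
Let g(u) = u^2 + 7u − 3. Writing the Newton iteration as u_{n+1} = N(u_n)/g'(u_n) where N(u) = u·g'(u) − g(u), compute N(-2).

7

g'(u) = 2u + 7.
N(u) = u·g'(u) − g(u) = u·(2u + 7) − (u^2 + 7u − 3) = u^2 + 3.
N(-2) = 7.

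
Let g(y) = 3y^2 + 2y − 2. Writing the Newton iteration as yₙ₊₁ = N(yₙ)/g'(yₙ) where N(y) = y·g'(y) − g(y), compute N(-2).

14

g'(y) = 6y + 2.
N(y) = y·g'(y) − g(y) = y·(6y + 2) − (3y^2 + 2y − 2) = 3y^2 + 2.
N(-2) = 14.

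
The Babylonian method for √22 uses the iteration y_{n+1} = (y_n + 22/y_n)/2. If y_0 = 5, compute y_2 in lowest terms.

y_1 = (5 + 22/5)/2 = 47/10.
y_2 = (47/10 + 22/(47/10))/2 = 4409/940.

4409/940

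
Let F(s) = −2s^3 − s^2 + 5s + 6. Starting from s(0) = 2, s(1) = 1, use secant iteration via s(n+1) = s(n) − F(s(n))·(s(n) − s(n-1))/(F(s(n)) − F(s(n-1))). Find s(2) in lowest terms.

F(2) = −4, F(1) = 8. s(2) = 1 − 8·(1 − 2)/(8 − (−4)) = 5/3.

5/3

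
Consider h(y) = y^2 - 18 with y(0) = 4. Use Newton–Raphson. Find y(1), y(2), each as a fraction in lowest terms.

y(1) = 17/4, y(2) = 577/136

h'(y) = 2y.
h(4) = -2, h'(4) = 8, so y(1) = 4 - (-2)/8 = 17/4.
h(17/4) = 1/16, h'(17/4) = 17/2, so y(2) = (17/4) - (1/16)/(17/2) = 577/136.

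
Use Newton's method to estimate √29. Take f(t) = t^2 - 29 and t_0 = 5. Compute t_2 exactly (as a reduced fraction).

f'(t) = 2t.
f(5) = -4, f'(5) = 10, so t_1 = 5 - (-4)/10 = 27/5.
f(27/5) = 4/25, f'(27/5) = 54/5, so t_2 = (27/5) - (4/25)/(54/5) = 727/135.

727/135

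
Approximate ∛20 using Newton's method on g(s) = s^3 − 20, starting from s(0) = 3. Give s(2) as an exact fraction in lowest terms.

g'(s) = 3s^2.
g(3) = 7, g'(3) = 27, so s(1) = 3 − 7/27 = 74/27.
g(74/27) = 11564/19683, g'(74/27) = 5476/243, so s(2) = (74/27) − (11564/19683)/(5476/243) = 301027/110889.

301027/110889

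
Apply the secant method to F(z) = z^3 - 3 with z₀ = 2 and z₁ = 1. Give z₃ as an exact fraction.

F(2) = 5, F(1) = -2. z₂ = 1 - (-2)·(1 - 2)/((-2) - 5) = 9/7.
F(1) = -2, F(9/7) = -300/343. z₃ = (9/7) - (-300/343)·((9/7) - 1)/((-300/343) - (-2)) = 291/193.

291/193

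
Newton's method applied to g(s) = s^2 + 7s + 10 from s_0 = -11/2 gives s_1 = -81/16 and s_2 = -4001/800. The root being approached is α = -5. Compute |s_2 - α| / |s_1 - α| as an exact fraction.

s_1 - α = -81/16 - (-5) = -81/16 + 5 = -1/16, so |s_1 - α| = 1/16.
s_2 - α = -4001/800 - (-5) = -4001/800 + 5 = -1/800, so |s_2 - α| = 1/800.
Ratio = (1/800) / (1/16) = 1/50.

1/50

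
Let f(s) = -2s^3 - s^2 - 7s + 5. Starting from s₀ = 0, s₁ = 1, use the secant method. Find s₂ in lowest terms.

1/2

f(0) = 5, f(1) = -5. s₂ = 1 - (-5)·(1 - 0)/((-5) - 5) = 1/2.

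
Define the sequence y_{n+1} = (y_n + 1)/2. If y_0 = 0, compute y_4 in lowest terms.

y_1 = (0 + 1)/2 = 1/2.
y_2 = ((1/2) + 1)/2 = 3/4.
y_3 = ((3/4) + 1)/2 = 7/8.
y_4 = ((7/8) + 1)/2 = 15/16.

15/16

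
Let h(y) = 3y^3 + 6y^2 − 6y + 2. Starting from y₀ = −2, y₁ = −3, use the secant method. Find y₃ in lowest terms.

h(−2) = 14, h(−3) = −7. y₂ = (−3) − (−7)·((−3) − (−2))/((−7) − 14) = −8/3.
h(−3) = −7, h(−8/3) = 34/9. y₃ = (−8/3) − (34/9)·((−8/3) − (−3))/((34/9) − (−7)) = −270/97.

−270/97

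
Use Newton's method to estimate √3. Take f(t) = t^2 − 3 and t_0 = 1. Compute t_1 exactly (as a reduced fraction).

2

f'(t) = 2t.
f(1) = −2, f'(1) = 2, so t_1 = 1 − (−2)/2 = 2.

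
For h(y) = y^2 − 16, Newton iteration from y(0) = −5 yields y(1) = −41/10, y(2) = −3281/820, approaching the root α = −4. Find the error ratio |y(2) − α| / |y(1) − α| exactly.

y(1) − α = −41/10 − (−4) = −41/10 + 4 = −1/10, so |y(1) − α| = 1/10.
y(2) − α = −3281/820 − (−4) = −3281/820 + 4 = −1/820, so |y(2) − α| = 1/820.
Ratio = (1/820) / (1/10) = 1/82.

1/82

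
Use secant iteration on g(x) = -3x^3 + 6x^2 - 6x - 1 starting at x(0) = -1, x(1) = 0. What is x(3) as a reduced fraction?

-75/481

g(-1) = 14, g(0) = -1. x(2) = 0 - (-1)·(0 - (-1))/((-1) - 14) = -1/15.
g(0) = -1, g(-1/15) = -644/1125. x(3) = (-1/15) - (-644/1125)·((-1/15) - 0)/((-644/1125) - (-1)) = -75/481.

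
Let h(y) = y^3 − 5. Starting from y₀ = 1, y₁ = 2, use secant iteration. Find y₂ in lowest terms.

h(1) = −4, h(2) = 3. y₂ = 2 − 3·(2 − 1)/(3 − (−4)) = 11/7.

11/7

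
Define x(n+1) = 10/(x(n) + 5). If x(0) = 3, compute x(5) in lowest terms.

430/281

x(1) = 10/(3 + 5) = 5/4.
x(2) = 10/(5/4 + 5) = 8/5.
x(3) = 10/(8/5 + 5) = 50/33.
x(4) = 10/(50/33 + 5) = 66/43.
x(5) = 10/(66/43 + 5) = 430/281.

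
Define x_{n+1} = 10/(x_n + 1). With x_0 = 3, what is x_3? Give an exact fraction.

x_1 = 10/(3 + 1) = 5/2.
x_2 = 10/(5/2 + 1) = 20/7.
x_3 = 10/(20/7 + 1) = 70/27.

70/27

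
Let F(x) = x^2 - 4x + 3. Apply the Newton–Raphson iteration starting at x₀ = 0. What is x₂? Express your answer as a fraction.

F'(x) = 2x - 4.
F(0) = 3, F'(0) = -4, so x₁ = 0 - 3/(-4) = 3/4.
F(3/4) = 9/16, F'(3/4) = -5/2, so x₂ = (3/4) - (9/16)/(-5/2) = 39/40.

39/40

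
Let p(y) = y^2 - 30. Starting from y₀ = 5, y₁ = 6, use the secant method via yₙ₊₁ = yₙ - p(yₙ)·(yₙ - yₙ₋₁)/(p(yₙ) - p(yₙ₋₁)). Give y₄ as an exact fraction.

2766/505

p(5) = -5, p(6) = 6. y₂ = 6 - 6·(6 - 5)/(6 - (-5)) = 60/11.
p(6) = 6, p(60/11) = -30/121. y₃ = (60/11) - (-30/121)·((60/11) - 6)/((-30/121) - 6) = 115/21.
p(60/11) = -30/121, p(115/21) = -5/441. y₄ = (115/21) - (-5/441)·((115/21) - (60/11))/((-5/441) - (-30/121)) = 2766/505.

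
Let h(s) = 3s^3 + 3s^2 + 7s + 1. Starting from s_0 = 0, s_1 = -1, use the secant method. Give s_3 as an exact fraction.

h(0) = 1, h(-1) = -6. s_2 = (-1) - (-6)·((-1) - 0)/((-6) - 1) = -1/7.
h(-1) = -6, h(-1/7) = 18/343. s_3 = (-1/7) - (18/343)·((-1/7) - (-1))/((18/343) - (-6)) = -26/173.

-26/173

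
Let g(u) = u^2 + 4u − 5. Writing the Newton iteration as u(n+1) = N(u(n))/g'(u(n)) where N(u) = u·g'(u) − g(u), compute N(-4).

21

g'(u) = 2u + 4.
N(u) = u·g'(u) − g(u) = u·(2u + 4) − (u^2 + 4u − 5) = u^2 + 5.
N(-4) = 21.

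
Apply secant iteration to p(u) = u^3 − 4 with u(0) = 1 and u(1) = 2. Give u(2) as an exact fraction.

p(1) = −3, p(2) = 4. u(2) = 2 − 4·(2 − 1)/(4 − (−3)) = 10/7.

10/7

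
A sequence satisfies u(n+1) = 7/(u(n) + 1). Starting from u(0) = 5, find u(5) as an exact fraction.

u(1) = 7/(5 + 1) = 7/6.
u(2) = 7/(7/6 + 1) = 42/13.
u(3) = 7/(42/13 + 1) = 91/55.
u(4) = 7/(91/55 + 1) = 385/146.
u(5) = 7/(385/146 + 1) = 1022/531.

1022/531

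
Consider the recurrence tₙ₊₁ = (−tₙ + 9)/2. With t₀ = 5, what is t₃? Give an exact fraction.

t₁ = (−5 + 9)/2 = 2.
t₂ = (−2 + 9)/2 = 7/2.
t₃ = (−(7/2) + 9)/2 = 11/4.

11/4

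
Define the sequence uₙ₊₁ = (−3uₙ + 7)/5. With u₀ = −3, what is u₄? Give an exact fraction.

233/625

u₁ = (−3·(−3) + 7)/5 = 16/5.
u₂ = (−3·(16/5) + 7)/5 = −13/25.
u₃ = (−3·(−13/25) + 7)/5 = 214/125.
u₄ = (−3·(214/125) + 7)/5 = 233/625.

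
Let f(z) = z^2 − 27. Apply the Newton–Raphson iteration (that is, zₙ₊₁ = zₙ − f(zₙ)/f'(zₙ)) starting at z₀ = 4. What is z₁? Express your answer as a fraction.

f'(z) = 2z.
f(4) = −11, f'(4) = 8, so z₁ = 4 − (−11)/8 = 43/8.

43/8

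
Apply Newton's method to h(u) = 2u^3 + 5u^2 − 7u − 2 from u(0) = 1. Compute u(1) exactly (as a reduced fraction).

11/9

h'(u) = 6u^2 + 10u − 7.
h(1) = −2, h'(1) = 9, so u(1) = 1 − (−2)/9 = 11/9.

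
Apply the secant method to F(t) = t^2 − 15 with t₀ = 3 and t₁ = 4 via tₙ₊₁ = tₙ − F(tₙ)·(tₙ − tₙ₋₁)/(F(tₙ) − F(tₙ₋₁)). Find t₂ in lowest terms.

27/7

F(3) = −6, F(4) = 1. t₂ = 4 − 1·(4 − 3)/(1 − (−6)) = 27/7.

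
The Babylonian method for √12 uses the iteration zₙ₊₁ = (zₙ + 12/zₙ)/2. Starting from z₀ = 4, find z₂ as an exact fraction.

z₁ = (4 + 12/4)/2 = 7/2.
z₂ = (7/2 + 12/(7/2))/2 = 97/28.

97/28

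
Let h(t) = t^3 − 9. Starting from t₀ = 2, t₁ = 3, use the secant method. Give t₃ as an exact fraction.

1609/777

h(2) = −1, h(3) = 18. t₂ = 3 − 18·(3 − 2)/(18 − (−1)) = 39/19.
h(3) = 18, h(39/19) = −2412/6859. t₃ = (39/19) − (−2412/6859)·((39/19) − 3)/((−2412/6859) − 18) = 1609/777.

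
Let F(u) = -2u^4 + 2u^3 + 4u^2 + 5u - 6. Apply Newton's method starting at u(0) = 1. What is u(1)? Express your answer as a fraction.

8/11

F'(u) = -8u^3 + 6u^2 + 8u + 5.
F(1) = 3, F'(1) = 11, so u(1) = 1 - 3/11 = 8/11.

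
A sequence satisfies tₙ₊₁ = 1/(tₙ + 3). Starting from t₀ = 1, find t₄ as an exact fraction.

t₁ = 1/(1 + 3) = 1/4.
t₂ = 1/(1/4 + 3) = 4/13.
t₃ = 1/(4/13 + 3) = 13/43.
t₄ = 1/(13/43 + 3) = 43/142.

43/142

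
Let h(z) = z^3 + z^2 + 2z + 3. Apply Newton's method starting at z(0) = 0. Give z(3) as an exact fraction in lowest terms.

-69801/54694

h'(z) = 3z^2 + 2z + 2.
h(0) = 3, h'(0) = 2, so z(1) = 0 - 3/2 = -3/2.
h(-3/2) = -9/8, h'(-3/2) = 23/4, so z(2) = (-3/2) - (-9/8)/(23/4) = -30/23.
h(-30/23) = -1539/12167, h'(-30/23) = 2378/529, so z(3) = (-30/23) - (-1539/12167)/(2378/529) = -69801/54694.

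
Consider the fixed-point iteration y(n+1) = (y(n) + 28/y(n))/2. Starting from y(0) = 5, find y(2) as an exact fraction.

5609/1060

y(1) = (5 + 28/5)/2 = 53/10.
y(2) = (53/10 + 28/(53/10))/2 = 5609/1060.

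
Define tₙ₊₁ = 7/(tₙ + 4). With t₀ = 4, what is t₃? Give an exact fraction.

273/212

t₁ = 7/(4 + 4) = 7/8.
t₂ = 7/(7/8 + 4) = 56/39.
t₃ = 7/(56/39 + 4) = 273/212.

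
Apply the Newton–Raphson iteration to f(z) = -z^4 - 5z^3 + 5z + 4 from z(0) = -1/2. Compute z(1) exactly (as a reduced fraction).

-47/28

f'(z) = -4z^3 - 15z^2 + 5.
f(-1/2) = 33/16, f'(-1/2) = 7/4, so z(1) = (-1/2) - (33/16)/(7/4) = -47/28.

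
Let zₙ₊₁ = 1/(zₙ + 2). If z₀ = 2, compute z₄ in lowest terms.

22/53

z₁ = 1/(2 + 2) = 1/4.
z₂ = 1/(1/4 + 2) = 4/9.
z₃ = 1/(4/9 + 2) = 9/22.
z₄ = 1/(9/22 + 2) = 22/53.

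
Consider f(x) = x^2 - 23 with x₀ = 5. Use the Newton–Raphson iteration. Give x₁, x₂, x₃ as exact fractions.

x₁ = 24/5, x₂ = 1151/240, x₃ = 2649601/552480

f'(x) = 2x.
f(5) = 2, f'(5) = 10, so x₁ = 5 - 2/10 = 24/5.
f(24/5) = 1/25, f'(24/5) = 48/5, so x₂ = (24/5) - (1/25)/(48/5) = 1151/240.
f(1151/240) = 1/57600, f'(1151/240) = 1151/120, so x₃ = (1151/240) - (1/57600)/(1151/120) = 2649601/552480.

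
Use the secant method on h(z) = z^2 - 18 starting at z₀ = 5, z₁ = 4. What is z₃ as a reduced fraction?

157/37

h(5) = 7, h(4) = -2. z₂ = 4 - (-2)·(4 - 5)/((-2) - 7) = 38/9.
h(4) = -2, h(38/9) = -14/81. z₃ = (38/9) - (-14/81)·((38/9) - 4)/((-14/81) - (-2)) = 157/37.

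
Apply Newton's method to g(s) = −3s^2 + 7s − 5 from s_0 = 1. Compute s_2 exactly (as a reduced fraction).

7/5

g'(s) = −6s + 7.
g(1) = −1, g'(1) = 1, so s_1 = 1 − (−1)/1 = 2.
g(2) = −3, g'(2) = −5, so s_2 = 2 − (−3)/(−5) = 7/5.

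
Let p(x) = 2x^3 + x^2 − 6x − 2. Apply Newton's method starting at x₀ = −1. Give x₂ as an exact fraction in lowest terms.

−11/14

p'(x) = 6x^2 + 2x − 6.
p(−1) = 3, p'(−1) = −2, so x₁ = (−1) − 3/(−2) = 1/2.
p(1/2) = −9/2, p'(1/2) = −7/2, so x₂ = (1/2) − (−9/2)/(−7/2) = −11/14.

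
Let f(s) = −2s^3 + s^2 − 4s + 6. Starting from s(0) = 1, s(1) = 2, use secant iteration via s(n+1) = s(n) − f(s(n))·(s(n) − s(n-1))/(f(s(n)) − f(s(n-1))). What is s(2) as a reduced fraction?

16/15

f(1) = 1, f(2) = −14. s(2) = 2 − (−14)·(2 − 1)/((−14) − 1) = 16/15.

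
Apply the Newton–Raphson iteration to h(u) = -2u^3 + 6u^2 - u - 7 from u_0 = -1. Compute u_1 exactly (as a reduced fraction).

h'(u) = -6u^2 + 12u - 1.
h(-1) = 2, h'(-1) = -19, so u_1 = (-1) - 2/(-19) = -17/19.

-17/19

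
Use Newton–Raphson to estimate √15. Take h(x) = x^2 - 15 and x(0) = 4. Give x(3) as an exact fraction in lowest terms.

h'(x) = 2x.
h(4) = 1, h'(4) = 8, so x(1) = 4 - 1/8 = 31/8.
h(31/8) = 1/64, h'(31/8) = 31/4, so x(2) = (31/8) - (1/64)/(31/4) = 1921/496.
h(1921/496) = 1/246016, h'(1921/496) = 1921/248, so x(3) = (1921/496) - (1/246016)/(1921/248) = 7380481/1905632.

7380481/1905632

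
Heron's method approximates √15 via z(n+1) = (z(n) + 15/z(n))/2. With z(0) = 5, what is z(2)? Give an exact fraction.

31/8

z(1) = (5 + 15/5)/2 = 4.
z(2) = (4 + 15/4)/2 = 31/8.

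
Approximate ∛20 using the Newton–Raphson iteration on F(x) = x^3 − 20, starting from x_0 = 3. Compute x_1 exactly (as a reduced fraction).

F'(x) = 3x^2.
F(3) = 7, F'(3) = 27, so x_1 = 3 − 7/27 = 74/27.

74/27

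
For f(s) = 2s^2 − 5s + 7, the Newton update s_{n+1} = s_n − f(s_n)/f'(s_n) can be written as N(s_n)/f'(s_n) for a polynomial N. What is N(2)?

1

f'(s) = 4s − 5.
N(s) = s·f'(s) − f(s) = s·(4s − 5) − (2s^2 − 5s + 7) = 2s^2 − 7.
N(2) = 1.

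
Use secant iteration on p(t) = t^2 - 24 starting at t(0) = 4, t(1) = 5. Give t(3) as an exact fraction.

p(4) = -8, p(5) = 1. t(2) = 5 - 1·(5 - 4)/(1 - (-8)) = 44/9.
p(5) = 1, p(44/9) = -8/81. t(3) = (44/9) - (-8/81)·((44/9) - 5)/((-8/81) - 1) = 436/89.

436/89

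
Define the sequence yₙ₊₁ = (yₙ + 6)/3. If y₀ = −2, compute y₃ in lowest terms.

y₁ = ((−2) + 6)/3 = 4/3.
y₂ = ((4/3) + 6)/3 = 22/9.
y₃ = ((22/9) + 6)/3 = 76/27.

76/27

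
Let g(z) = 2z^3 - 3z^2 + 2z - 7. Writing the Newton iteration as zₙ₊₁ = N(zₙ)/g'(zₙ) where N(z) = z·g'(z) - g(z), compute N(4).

215

g'(z) = 6z^2 - 6z + 2.
N(z) = z·g'(z) - g(z) = z·(6z^2 - 6z + 2) - (2z^3 - 3z^2 + 2z - 7) = 4z^3 - 3z^2 + 7.
N(4) = 215.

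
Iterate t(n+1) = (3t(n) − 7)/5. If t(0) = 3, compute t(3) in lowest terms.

t(1) = (3·3 − 7)/5 = 2/5.
t(2) = (3·(2/5) − 7)/5 = −29/25.
t(3) = (3·(−29/25) − 7)/5 = −262/125.

−262/125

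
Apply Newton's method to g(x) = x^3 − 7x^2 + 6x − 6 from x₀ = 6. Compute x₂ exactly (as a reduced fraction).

g'(x) = 3x^2 − 14x + 6.
g(6) = −6, g'(6) = 30, so x₁ = 6 − (−6)/30 = 31/5.
g(31/5) = 56/125, g'(31/5) = 863/25, so x₂ = (31/5) − (56/125)/(863/25) = 26697/4315.

26697/4315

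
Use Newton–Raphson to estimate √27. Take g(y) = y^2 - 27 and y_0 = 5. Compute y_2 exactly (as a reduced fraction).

1351/260

g'(y) = 2y.
g(5) = -2, g'(5) = 10, so y_1 = 5 - (-2)/10 = 26/5.
g(26/5) = 1/25, g'(26/5) = 52/5, so y_2 = (26/5) - (1/25)/(52/5) = 1351/260.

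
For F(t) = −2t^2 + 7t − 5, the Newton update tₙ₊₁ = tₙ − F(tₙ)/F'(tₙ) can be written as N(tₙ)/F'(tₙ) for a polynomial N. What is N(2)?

F'(t) = −4t + 7.
N(t) = t·F'(t) − F(t) = t·(−4t + 7) − (−2t^2 + 7t − 5) = −2t^2 + 5.
N(2) = −3.

−3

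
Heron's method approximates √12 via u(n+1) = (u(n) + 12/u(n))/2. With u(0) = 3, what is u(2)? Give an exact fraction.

u(1) = (3 + 12/3)/2 = 7/2.
u(2) = (7/2 + 12/(7/2))/2 = 97/28.

97/28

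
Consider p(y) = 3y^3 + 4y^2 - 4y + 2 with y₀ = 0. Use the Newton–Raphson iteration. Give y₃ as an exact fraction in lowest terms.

476/1161

p'(y) = 9y^2 + 8y - 4.
p(0) = 2, p'(0) = -4, so y₁ = 0 - 2/(-4) = 1/2.
p(1/2) = 11/8, p'(1/2) = 9/4, so y₂ = (1/2) - (11/8)/(9/4) = -1/9.
p(-1/9) = 605/243, p'(-1/9) = -43/9, so y₃ = (-1/9) - (605/243)/(-43/9) = 476/1161.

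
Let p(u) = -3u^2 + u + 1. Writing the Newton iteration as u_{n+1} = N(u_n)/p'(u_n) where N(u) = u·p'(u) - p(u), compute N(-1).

-4

p'(u) = -6u + 1.
N(u) = u·p'(u) - p(u) = u·(-6u + 1) - (-3u^2 + u + 1) = -3u^2 - 1.
N(-1) = -4.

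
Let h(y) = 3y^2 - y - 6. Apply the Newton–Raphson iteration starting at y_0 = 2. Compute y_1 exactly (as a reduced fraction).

18/11

h'(y) = 6y - 1.
h(2) = 4, h'(2) = 11, so y_1 = 2 - 4/11 = 18/11.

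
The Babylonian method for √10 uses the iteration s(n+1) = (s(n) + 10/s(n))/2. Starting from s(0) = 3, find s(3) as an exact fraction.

s(1) = (3 + 10/3)/2 = 19/6.
s(2) = (19/6 + 10/(19/6))/2 = 721/228.
s(3) = (721/228 + 10/(721/228))/2 = 1039681/328776.

1039681/328776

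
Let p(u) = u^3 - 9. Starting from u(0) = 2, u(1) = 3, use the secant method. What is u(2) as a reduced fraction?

p(2) = -1, p(3) = 18. u(2) = 3 - 18·(3 - 2)/(18 - (-1)) = 39/19.

39/19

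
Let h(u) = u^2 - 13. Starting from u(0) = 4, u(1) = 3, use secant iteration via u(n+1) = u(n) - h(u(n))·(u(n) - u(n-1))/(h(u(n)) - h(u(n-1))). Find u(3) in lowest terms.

h(4) = 3, h(3) = -4. u(2) = 3 - (-4)·(3 - 4)/((-4) - 3) = 25/7.
h(3) = -4, h(25/7) = -12/49. u(3) = (25/7) - (-12/49)·((25/7) - 3)/((-12/49) - (-4)) = 83/23.

83/23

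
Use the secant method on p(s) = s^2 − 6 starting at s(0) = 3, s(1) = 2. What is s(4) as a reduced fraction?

218/89

p(3) = 3, p(2) = −2. s(2) = 2 − (−2)·(2 − 3)/((−2) − 3) = 12/5.
p(2) = −2, p(12/5) = −6/25. s(3) = (12/5) − (−6/25)·((12/5) − 2)/((−6/25) − (−2)) = 27/11.
p(12/5) = −6/25, p(27/11) = 3/121. s(4) = (27/11) − (3/121)·((27/11) − (12/5))/((3/121) − (−6/25)) = 218/89.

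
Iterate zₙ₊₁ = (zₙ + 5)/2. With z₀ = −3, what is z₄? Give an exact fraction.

9/2

z₁ = ((−3) + 5)/2 = 1.
z₂ = (1 + 5)/2 = 3.
z₃ = (3 + 5)/2 = 4.
z₄ = (4 + 5)/2 = 9/2.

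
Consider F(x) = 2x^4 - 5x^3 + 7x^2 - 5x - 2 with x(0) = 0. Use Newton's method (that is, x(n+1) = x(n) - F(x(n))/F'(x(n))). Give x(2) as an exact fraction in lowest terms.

F'(x) = 8x^3 - 15x^2 + 14x - 5.
F(0) = -2, F'(0) = -5, so x(1) = 0 - (-2)/(-5) = -2/5.
F(-2/5) = 932/625, F'(-2/5) = -1689/125, so x(2) = (-2/5) - (932/625)/(-1689/125) = -2446/8445.

-2446/8445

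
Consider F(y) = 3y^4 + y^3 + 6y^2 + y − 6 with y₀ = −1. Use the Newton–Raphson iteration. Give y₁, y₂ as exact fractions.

F'(y) = 12y^3 + 3y^2 + 12y + 1.
F(−1) = 1, F'(−1) = −20, so y₁ = (−1) − 1/(−20) = −19/20.
F(−19/20) = 8183/160000, F'(−19/20) = −17981/1000, so y₂ = (−19/20) − (8183/160000)/(−17981/1000) = −2724929/2876960.

y₁ = −19/20, y₂ = −2724929/2876960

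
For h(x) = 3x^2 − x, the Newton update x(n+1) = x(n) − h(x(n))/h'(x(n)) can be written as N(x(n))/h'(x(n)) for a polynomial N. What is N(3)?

27

h'(x) = 6x − 1.
N(x) = x·h'(x) − h(x) = x·(6x − 1) − (3x^2 − x) = 3x^2.
N(3) = 27.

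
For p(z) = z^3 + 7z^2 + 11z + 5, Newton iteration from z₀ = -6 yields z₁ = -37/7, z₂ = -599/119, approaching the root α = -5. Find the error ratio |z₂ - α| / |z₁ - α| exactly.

2/17

z₁ - α = -37/7 - (-5) = -37/7 + 5 = -2/7, so |z₁ - α| = 2/7.
z₂ - α = -599/119 - (-5) = -599/119 + 5 = -4/119, so |z₂ - α| = 4/119.
Ratio = (4/119) / (2/7) = 2/17.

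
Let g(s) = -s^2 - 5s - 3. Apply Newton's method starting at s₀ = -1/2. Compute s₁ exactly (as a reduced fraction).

-11/16

g'(s) = -2s - 5.
g(-1/2) = -3/4, g'(-1/2) = -4, so s₁ = (-1/2) - (-3/4)/(-4) = -11/16.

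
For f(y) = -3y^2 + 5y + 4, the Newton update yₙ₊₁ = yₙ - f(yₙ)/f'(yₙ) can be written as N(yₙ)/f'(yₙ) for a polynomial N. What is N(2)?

-16

f'(y) = -6y + 5.
N(y) = y·f'(y) - f(y) = y·(-6y + 5) - (-3y^2 + 5y + 4) = -3y^2 - 4.
N(2) = -16.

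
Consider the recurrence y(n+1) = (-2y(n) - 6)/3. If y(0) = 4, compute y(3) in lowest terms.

y(1) = (-2·4 - 6)/3 = -14/3.
y(2) = (-2·(-14/3) - 6)/3 = 10/9.
y(3) = (-2·(10/9) - 6)/3 = -74/27.

-74/27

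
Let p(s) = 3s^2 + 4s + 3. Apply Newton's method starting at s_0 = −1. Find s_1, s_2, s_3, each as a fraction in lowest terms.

s_1 = 0, s_2 = −3/4, s_3 = 21/8

p'(s) = 6s + 4.
p(−1) = 2, p'(−1) = −2, so s_1 = (−1) − 2/(−2) = 0.
p(0) = 3, p'(0) = 4, so s_2 = 0 − 3/4 = −3/4.
p(−3/4) = 27/16, p'(−3/4) = −1/2, so s_3 = (−3/4) − (27/16)/(−1/2) = 21/8.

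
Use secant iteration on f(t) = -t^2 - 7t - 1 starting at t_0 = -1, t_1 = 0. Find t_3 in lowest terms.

f(-1) = 5, f(0) = -1. t_2 = 0 - (-1)·(0 - (-1))/((-1) - 5) = -1/6.
f(0) = -1, f(-1/6) = 5/36. t_3 = (-1/6) - (5/36)·((-1/6) - 0)/((5/36) - (-1)) = -6/41.

-6/41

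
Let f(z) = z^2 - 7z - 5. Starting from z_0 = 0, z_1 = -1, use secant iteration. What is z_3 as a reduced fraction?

-15/23

f(0) = -5, f(-1) = 3. z_2 = (-1) - 3·((-1) - 0)/(3 - (-5)) = -5/8.
f(-1) = 3, f(-5/8) = -15/64. z_3 = (-5/8) - (-15/64)·((-5/8) - (-1))/((-15/64) - 3) = -15/23.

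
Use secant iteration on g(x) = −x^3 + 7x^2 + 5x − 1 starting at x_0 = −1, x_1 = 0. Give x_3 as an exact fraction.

9/23

g(−1) = 2, g(0) = −1. x_2 = 0 − (−1)·(0 − (−1))/((−1) − 2) = −1/3.
g(0) = −1, g(−1/3) = −50/27. x_3 = (−1/3) − (−50/27)·((−1/3) − 0)/((−50/27) − (−1)) = 9/23.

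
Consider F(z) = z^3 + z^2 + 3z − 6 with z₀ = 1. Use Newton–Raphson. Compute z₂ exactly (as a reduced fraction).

F'(z) = 3z^2 + 2z + 3.
F(1) = −1, F'(1) = 8, so z₁ = 1 − (−1)/8 = 9/8.
F(9/8) = 33/512, F'(9/8) = 579/64, so z₂ = (9/8) − (33/512)/(579/64) = 863/772.

863/772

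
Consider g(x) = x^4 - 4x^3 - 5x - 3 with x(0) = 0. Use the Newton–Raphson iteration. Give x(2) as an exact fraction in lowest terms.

g'(x) = 4x^3 - 12x^2 - 5.
g(0) = -3, g'(0) = -5, so x(1) = 0 - (-3)/(-5) = -3/5.
g(-3/5) = 621/625, g'(-3/5) = -1273/125, so x(2) = (-3/5) - (621/625)/(-1273/125) = -3198/6365.

-3198/6365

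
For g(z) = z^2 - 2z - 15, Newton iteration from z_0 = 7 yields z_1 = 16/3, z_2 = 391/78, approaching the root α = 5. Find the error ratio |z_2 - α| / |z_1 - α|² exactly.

3/26

z_1 - α = 16/3 - 5 = 1/3, so |z_1 - α| = 1/3.
z_2 - α = 391/78 - 5 = 1/78, so |z_2 - α| = 1/78.
|z_1 - α|² = 1/9.
Ratio = (1/78) / (1/9) = 3/26.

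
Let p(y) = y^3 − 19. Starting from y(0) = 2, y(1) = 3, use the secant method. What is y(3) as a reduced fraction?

22441/8443

p(2) = −11, p(3) = 8. y(2) = 3 − 8·(3 − 2)/(8 − (−11)) = 49/19.
p(3) = 8, p(49/19) = −12672/6859. y(3) = (49/19) − (−12672/6859)·((49/19) − 3)/((−12672/6859) − 8) = 22441/8443.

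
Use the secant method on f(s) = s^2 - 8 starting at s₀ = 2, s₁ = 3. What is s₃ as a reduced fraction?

f(2) = -4, f(3) = 1. s₂ = 3 - 1·(3 - 2)/(1 - (-4)) = 14/5.
f(3) = 1, f(14/5) = -4/25. s₃ = (14/5) - (-4/25)·((14/5) - 3)/((-4/25) - 1) = 82/29.

82/29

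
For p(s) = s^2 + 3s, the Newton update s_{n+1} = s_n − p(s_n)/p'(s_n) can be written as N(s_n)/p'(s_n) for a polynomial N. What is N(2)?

4

p'(s) = 2s + 3.
N(s) = s·p'(s) − p(s) = s·(2s + 3) − (s^2 + 3s) = s^2.
N(2) = 4.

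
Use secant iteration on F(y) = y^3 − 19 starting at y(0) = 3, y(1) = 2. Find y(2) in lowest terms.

49/19

F(3) = 8, F(2) = −11. y(2) = 2 − (−11)·(2 − 3)/((−11) − 8) = 49/19.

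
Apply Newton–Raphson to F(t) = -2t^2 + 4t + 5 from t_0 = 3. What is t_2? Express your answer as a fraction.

F'(t) = -4t + 4.
F(3) = -1, F'(3) = -8, so t_1 = 3 - (-1)/(-8) = 23/8.
F(23/8) = -1/32, F'(23/8) = -15/2, so t_2 = (23/8) - (-1/32)/(-15/2) = 689/240.

689/240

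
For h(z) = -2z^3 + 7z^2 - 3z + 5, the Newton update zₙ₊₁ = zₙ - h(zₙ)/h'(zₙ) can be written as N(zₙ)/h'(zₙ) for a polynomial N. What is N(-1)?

h'(z) = -6z^2 + 14z - 3.
N(z) = z·h'(z) - h(z) = z·(-6z^2 + 14z - 3) - (-2z^3 + 7z^2 - 3z + 5) = -4z^3 + 7z^2 - 5.
N(-1) = 6.

6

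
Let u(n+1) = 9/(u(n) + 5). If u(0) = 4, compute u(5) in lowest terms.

747/532

u(1) = 9/(4 + 5) = 1.
u(2) = 9/(1 + 5) = 3/2.
u(3) = 9/(3/2 + 5) = 18/13.
u(4) = 9/(18/13 + 5) = 117/83.
u(5) = 9/(117/83 + 5) = 747/532.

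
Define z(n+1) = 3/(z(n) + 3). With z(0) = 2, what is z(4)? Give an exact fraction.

z(1) = 3/(2 + 3) = 3/5.
z(2) = 3/(3/5 + 3) = 5/6.
z(3) = 3/(5/6 + 3) = 18/23.
z(4) = 3/(18/23 + 3) = 23/29.

23/29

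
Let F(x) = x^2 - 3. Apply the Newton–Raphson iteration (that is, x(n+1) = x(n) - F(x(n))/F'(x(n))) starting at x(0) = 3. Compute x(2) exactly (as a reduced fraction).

F'(x) = 2x.
F(3) = 6, F'(3) = 6, so x(1) = 3 - 6/6 = 2.
F(2) = 1, F'(2) = 4, so x(2) = 2 - 1/4 = 7/4.

7/4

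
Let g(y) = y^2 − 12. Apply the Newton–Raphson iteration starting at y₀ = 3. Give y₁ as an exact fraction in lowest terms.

g'(y) = 2y.
g(3) = −3, g'(3) = 6, so y₁ = 3 − (−3)/6 = 7/2.

7/2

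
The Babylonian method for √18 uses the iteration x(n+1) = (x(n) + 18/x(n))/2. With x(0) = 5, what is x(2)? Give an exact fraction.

x(1) = (5 + 18/5)/2 = 43/10.
x(2) = (43/10 + 18/(43/10))/2 = 3649/860.

3649/860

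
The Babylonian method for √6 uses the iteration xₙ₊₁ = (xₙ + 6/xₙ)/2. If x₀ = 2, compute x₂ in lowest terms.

49/20

x₁ = (2 + 6/2)/2 = 5/2.
x₂ = (5/2 + 6/(5/2))/2 = 49/20.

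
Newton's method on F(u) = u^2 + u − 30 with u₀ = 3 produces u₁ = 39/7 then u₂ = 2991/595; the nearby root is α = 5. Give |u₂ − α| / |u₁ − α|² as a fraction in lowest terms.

7/85

u₁ − α = 39/7 − 5 = 4/7, so |u₁ − α| = 4/7.
u₂ − α = 2991/595 − 5 = 16/595, so |u₂ − α| = 16/595.
|u₁ − α|² = 16/49.
Ratio = (16/595) / (16/49) = 7/85.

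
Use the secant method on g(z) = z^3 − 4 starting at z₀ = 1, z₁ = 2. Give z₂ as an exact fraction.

g(1) = −3, g(2) = 4. z₂ = 2 − 4·(2 − 1)/(4 − (−3)) = 10/7.

10/7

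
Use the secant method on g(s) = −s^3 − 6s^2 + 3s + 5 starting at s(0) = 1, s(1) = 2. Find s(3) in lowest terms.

3858/3623

g(1) = 1, g(2) = −21. s(2) = 2 − (−21)·(2 − 1)/((−21) − 1) = 23/22.
g(2) = −21, g(23/22) = 4641/10648. s(3) = (23/22) − (4641/10648)·((23/22) − 2)/((4641/10648) − (−21)) = 3858/3623.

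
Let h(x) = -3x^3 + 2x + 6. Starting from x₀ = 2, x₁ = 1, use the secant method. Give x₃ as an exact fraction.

h(2) = -14, h(1) = 5. x₂ = 1 - 5·(1 - 2)/(5 - (-14)) = 24/19.
h(1) = 5, h(24/19) = 17010/6859. x₃ = (24/19) - (17010/6859)·((24/19) - 1)/((17010/6859) - 5) = 5262/3457.

5262/3457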